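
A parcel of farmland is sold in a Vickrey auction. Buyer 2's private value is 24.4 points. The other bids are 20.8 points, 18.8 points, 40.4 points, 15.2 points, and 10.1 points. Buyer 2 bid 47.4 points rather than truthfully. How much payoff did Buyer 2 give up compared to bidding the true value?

The highest competing bid is 40.4 points.
Bidding truthfully at 24.4 points: the top bid is 40.4 points (a rival), so Buyer 2 loses. Payoff = 0.0 points.
Bidding 47.4 points: Buyer 2 has the top bid, wins, and pays the second-highest bid 40.4 points. Payoff = 24.4 points − 40.4 points = -16.0 points.
Regret = truthful payoff − actual payoff = 0.0 points − -16.0 points = 16.0 points.
This is the dominant-strategy logic: truthful bidding weakly beats any alternative.

Payoff forgone: 16.0 points.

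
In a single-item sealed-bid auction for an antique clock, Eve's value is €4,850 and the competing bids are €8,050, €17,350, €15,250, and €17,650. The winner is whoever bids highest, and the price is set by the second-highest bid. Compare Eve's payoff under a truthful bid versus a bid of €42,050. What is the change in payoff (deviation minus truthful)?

Change in payoff: -€12,800.

The highest competing bid is €17,650.
Bidding truthfully at €4,850: the top bid is €17,650 (a rival), so Eve loses. Payoff = €0.
Bidding €42,050: Eve has the top bid, wins, and pays the second-highest bid €17,650. Payoff = €4,850 − €17,650 = -€12,800.
Change = -€12,800 − €0 = -€12,800.
Deviating from a truthful bid can only lose payoff in a second-price auction — never gain.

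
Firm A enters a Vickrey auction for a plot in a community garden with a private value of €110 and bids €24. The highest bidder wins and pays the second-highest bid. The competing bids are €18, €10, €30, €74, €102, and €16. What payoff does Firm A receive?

€0

Highest competing bid: €102.
Firm A's bid €24 is not the highest, so Firm A loses, pays nothing, and earns zero payoff.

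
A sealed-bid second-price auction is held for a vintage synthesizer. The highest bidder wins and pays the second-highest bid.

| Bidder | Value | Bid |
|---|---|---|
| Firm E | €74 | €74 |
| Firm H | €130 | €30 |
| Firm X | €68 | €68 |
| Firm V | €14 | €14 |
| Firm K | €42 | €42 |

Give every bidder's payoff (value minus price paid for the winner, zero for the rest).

Ranking the bids: Firm E €74; Firm X €68; Firm K €42; Firm H €30; Firm V €14.
Firm E has the top bid and wins; the price is the second-highest bid, €68.
Firm E's payoff = €74 − €68 = €6. All other bidders lose, so their payoff is 0.

Payoffs: Firm E €6, Firm H €0, Firm X €0, Firm V €0, Firm K €0.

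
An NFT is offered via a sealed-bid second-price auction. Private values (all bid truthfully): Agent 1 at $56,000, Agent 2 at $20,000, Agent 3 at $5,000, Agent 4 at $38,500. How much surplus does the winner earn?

Ranking the bids: Agent 1 $56,000, then Agent 4 $38,500, then Agent 2 $20,000, then Agent 3 $5,000.
Agent 1 wins with the top bid and pays the second-highest, $38,500.
Surplus = $56,000 − $38,500 = $17,500.

Winner's surplus: $17,500.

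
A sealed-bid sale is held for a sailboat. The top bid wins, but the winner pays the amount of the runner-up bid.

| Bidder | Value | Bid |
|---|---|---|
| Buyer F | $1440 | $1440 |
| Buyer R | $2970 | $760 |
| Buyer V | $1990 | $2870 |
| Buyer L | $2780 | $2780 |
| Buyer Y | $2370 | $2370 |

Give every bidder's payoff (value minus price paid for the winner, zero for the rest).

Bids in descending order: Buyer V $2870 > Buyer L $2780 > Buyer Y $2370 > Buyer F $1440 > Buyer R $760.
Buyer V has the top bid and wins; the price is the second-highest bid, $2780.
Buyer V's payoff = $1990 − $2780 = -$790. All other bidders lose, so their payoff is 0.

Payoffs: Buyer F $0, Buyer R $0, Buyer V -$790, Buyer L $0, Buyer Y $0.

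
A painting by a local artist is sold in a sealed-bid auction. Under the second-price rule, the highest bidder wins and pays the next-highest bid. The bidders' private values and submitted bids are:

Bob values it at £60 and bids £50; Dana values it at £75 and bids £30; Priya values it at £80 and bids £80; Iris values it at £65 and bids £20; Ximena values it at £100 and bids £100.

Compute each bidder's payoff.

Payoffs: Bob £0, Dana £0, Priya £0, Iris £0, Ximena £20.

Ranking the bids: Ximena £100, then Priya £80, then Bob £50, then Dana £30, then Iris £20.
Ximena has the top bid and wins; the price is the second-highest bid, £80.
Ximena's payoff = £100 − £80 = £20. All other bidders lose, so their payoff is 0.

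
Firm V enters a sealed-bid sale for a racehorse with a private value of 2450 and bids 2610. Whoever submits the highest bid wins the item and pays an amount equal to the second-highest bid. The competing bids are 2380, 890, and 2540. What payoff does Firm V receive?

Highest competing bid: 2540.
Firm V's bid 2610 is the highest overall, so Firm V wins and pays the second-highest bid, 2540.
Payoff = value − price = 2450 − 2540 = -90.
Overbidding won the item at a price above value — truthful bidding would have avoided this loss.

-90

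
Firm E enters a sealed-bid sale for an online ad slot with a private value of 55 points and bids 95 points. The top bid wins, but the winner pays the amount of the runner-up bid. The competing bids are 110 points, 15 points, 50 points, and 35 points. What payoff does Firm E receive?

Highest competing bid: 110 points.
Firm E's bid 95 points is not the highest, so Firm E loses, pays nothing, and earns zero payoff.

0 points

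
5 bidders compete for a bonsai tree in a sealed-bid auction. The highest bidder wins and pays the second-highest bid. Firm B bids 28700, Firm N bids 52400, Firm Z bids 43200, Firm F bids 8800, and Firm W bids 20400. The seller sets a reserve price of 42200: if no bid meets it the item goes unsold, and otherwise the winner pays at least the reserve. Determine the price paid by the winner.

43200

Sorted high to low: Firm N 52400, then Firm Z 43200, then Firm B 28700, then Firm W 20400, then Firm F 8800.
Firm N has the highest bid, so Firm N wins.
The second-highest bid is 43200, which exceeds the reserve, so that sets the price.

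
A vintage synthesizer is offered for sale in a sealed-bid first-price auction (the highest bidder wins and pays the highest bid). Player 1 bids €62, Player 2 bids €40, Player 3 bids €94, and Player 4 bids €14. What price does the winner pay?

Sorted high to low: Player 3 €94, then Player 1 €62, then Player 2 €40, then Player 4 €14.
Player 3 is the highest bidder, so Player 3 wins.
Under the first-price rule, the price is the highest bid: €94.

The winner pays €94.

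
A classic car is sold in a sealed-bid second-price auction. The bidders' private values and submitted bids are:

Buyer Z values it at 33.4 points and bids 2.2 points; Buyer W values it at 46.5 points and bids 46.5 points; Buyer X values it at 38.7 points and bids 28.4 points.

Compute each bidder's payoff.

Ranking the bids: Buyer W 46.5 points, then Buyer X 28.4 points, then Buyer Z 2.2 points.
Buyer W has the top bid and wins; the price is the second-highest bid, 28.4 points.
Buyer W's payoff = 46.5 points − 28.4 points = 18.1 points. All other bidders lose, so their payoff is 0.

Payoffs: Buyer Z 0.0 points, Buyer W 18.1 points, Buyer X 0.0 points.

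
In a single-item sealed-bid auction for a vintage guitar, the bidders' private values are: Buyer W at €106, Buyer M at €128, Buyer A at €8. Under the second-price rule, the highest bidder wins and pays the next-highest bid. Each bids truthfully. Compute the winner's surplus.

Surplus = €22.

Ranking the bids: Buyer M €128; Buyer W €106; Buyer A €8.
Buyer M wins with the top bid and pays the second-highest, €106.
Surplus = €128 − €106 = €22.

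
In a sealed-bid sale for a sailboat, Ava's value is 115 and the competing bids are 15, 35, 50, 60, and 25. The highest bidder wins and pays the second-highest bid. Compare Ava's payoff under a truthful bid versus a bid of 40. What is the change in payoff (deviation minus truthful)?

-55

The highest competing bid is 60.
Bidding truthfully at 115: Ava has the top bid, wins, and pays the second-highest bid 60. Payoff = 115 − 60 = 55.
Bidding 40: the top bid is 60 (a rival), so Ava loses. Payoff = 0.
Change = 0 − 55 = -55.
This is the dominant-strategy logic: truthful bidding weakly beats any alternative.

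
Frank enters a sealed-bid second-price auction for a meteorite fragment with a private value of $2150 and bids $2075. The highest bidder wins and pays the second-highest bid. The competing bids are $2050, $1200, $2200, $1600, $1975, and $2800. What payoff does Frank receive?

Highest competing bid: $2800.
Frank's bid $2075 is not the highest, so Frank loses, pays nothing, and earns zero payoff.

Payoff = $0.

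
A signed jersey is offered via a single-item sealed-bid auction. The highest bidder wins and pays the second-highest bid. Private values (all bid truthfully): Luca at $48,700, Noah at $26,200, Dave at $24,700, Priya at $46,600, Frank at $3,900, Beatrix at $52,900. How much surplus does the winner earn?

Ranking the bids: Beatrix $52,900; Luca $48,700; Priya $46,600; Noah $26,200; Dave $24,700; Frank $3,900.
Beatrix wins with the top bid and pays the second-highest, $48,700.
Surplus = $52,900 − $48,700 = $4,200.

Winner's surplus: $4,200.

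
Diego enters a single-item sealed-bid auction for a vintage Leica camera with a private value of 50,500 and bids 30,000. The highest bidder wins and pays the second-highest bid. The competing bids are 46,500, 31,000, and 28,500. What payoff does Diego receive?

Highest competing bid: 46,500.
Diego's bid 30,000 is not the highest, so Diego loses, pays nothing, and earns zero payoff.

0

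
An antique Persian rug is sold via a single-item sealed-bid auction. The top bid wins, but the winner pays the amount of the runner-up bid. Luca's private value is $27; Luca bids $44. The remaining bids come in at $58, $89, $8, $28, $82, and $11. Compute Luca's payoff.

$0

Highest competing bid: $89.
Luca's bid $44 is not the highest, so Luca loses, pays nothing, and earns zero payoff.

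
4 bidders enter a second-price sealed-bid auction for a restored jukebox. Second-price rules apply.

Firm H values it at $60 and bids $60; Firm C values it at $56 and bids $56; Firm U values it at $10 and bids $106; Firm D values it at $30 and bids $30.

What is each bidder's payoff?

Sorted high to low: Firm U $106 > Firm H $60 > Firm C $56 > Firm D $30.
Firm U has the top bid and wins; the price is the second-highest bid, $60.
Firm U's payoff = $10 − $60 = -$50. All other bidders lose, so their payoff is 0.

Payoffs: Firm H $0, Firm C $0, Firm U -$50, Firm D $0.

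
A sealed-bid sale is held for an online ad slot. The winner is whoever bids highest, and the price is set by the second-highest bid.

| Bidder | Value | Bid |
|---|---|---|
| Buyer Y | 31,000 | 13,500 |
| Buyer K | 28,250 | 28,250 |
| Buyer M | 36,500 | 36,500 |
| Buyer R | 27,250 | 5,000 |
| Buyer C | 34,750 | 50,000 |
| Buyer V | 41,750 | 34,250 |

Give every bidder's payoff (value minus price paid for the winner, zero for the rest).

Ranking the bids: Buyer C 50,000; Buyer M 36,500; Buyer V 34,250; Buyer K 28,250; Buyer Y 13,500; Buyer R 5,000.
Buyer C has the top bid and wins; the price is the second-highest bid, 36,500.
Buyer C's payoff = 34,750 − 36,500 = -1,750. All other bidders lose, so their payoff is 0.

Buyer Y 0, Buyer K 0, Buyer M 0, Buyer R 0, Buyer C -1,750, Buyer V 0.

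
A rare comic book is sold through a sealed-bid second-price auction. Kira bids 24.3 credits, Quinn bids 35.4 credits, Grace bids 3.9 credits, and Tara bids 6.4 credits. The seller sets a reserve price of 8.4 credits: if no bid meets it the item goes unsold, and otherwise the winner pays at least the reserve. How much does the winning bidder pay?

Ranking the bids: Quinn 35.4 credits, then Kira 24.3 credits, then Tara 6.4 credits, then Grace 3.9 credits.
Quinn has the highest bid, so Quinn wins.
The second-highest bid is 24.3 credits, which exceeds the reserve, so that sets the price.

The winner pays 24.3 credits.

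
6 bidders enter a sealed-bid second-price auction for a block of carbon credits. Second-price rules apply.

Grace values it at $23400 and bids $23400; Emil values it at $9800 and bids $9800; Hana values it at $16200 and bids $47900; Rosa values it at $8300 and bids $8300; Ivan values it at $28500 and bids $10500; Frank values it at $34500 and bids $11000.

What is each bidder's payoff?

Grace $0, Emil $0, Hana -$7200, Rosa $0, Ivan $0, Frank $0.

Bids in descending order: Hana $47900 > Grace $23400 > Frank $11000 > Ivan $10500 > Emil $9800 > Rosa $8300.
Hana has the top bid and wins; the price is the second-highest bid, $23400.
Hana's payoff = $16200 − $23400 = -$7200. All other bidders lose, so their payoff is 0.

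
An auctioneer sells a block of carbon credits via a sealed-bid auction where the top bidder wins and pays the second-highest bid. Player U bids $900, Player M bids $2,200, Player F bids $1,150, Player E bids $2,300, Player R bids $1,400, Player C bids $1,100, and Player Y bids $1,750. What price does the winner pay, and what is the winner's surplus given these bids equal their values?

Ranking the bids: Player E $2,300 > Player M $2,200 > Player Y $1,750 > Player R $1,400 > Player F $1,150 > Player C $1,100 > Player U $900.
Player E is the highest bidder, so Player E wins.
Under the second-price rule, the price is the second-highest bid: $2,200.
Surplus = $2,300 − $2,200 = $100.

The winner pays $2,200 for a surplus of $100.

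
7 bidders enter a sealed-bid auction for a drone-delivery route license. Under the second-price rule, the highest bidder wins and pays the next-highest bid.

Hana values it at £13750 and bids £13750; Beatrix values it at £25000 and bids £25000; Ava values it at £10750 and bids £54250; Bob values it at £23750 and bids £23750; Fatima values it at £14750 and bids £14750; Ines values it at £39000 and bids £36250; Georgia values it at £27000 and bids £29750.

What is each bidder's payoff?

Hana £0, Beatrix £0, Ava -£25500, Bob £0, Fatima £0, Ines £0, Georgia £0.

Ordered from highest: Ava £54250; Ines £36250; Georgia £29750; Beatrix £25000; Bob £23750; Fatima £14750; Hana £13750.
Ava has the top bid and wins; the price is the second-highest bid, £36250.
Ava's payoff = £10750 − £36250 = -£25500. All other bidders lose, so their payoff is 0.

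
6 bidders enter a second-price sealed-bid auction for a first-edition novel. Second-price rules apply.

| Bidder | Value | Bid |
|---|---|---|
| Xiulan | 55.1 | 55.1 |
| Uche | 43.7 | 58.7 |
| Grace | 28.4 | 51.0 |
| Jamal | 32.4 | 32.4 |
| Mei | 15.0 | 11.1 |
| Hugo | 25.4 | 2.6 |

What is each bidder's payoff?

Ranking the bids: Uche 58.7; Xiulan 55.1; Grace 51.0; Jamal 32.4; Mei 11.1; Hugo 2.6.
Uche has the top bid and wins; the price is the second-highest bid, 55.1.
Uche's payoff = 43.7 − 55.1 = -11.4. All other bidders lose, so their payoff is 0.

Payoffs: Xiulan 0.0, Uche -11.4, Grace 0.0, Jamal 0.0, Mei 0.0, Hugo 0.0.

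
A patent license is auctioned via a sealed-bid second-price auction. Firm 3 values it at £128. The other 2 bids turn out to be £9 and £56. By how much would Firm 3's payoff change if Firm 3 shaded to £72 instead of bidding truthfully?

The highest competing bid is £56.
Bidding truthfully at £128: Firm 3 has the top bid, wins, and pays the second-highest bid £56. Payoff = £128 − £56 = £72.
Bidding £72: Firm 3 has the top bid, wins, and pays the second-highest bid £56. Payoff = £128 − £56 = £72.
Change = £72 − £72 = £0.
The bid only affects whether you win, not the price — here both bids land on the same side of the top rival bid, so the deviation is payoff-neutral.

£0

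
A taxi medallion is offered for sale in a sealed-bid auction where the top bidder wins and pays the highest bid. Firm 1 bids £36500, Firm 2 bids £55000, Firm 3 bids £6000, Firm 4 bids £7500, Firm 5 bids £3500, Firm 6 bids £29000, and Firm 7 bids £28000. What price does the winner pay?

Bids in descending order: Firm 2 £55000; Firm 1 £36500; Firm 6 £29000; Firm 7 £28000; Firm 4 £7500; Firm 3 £6000; Firm 5 £3500.
Firm 2 is the highest bidder, so Firm 2 wins.
Under the first-price rule, the price is the highest bid: £55000.

£55000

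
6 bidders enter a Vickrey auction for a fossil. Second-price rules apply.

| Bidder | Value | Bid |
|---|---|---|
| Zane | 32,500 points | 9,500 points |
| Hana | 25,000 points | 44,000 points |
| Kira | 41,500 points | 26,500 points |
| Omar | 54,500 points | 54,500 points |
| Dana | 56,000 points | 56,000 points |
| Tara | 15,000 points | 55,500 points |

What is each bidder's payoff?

Bids in descending order: Dana 56,000 points, then Tara 55,500 points, then Omar 54,500 points, then Hana 44,000 points, then Kira 26,500 points, then Zane 9,500 points.
Dana has the top bid and wins; the price is the second-highest bid, 55,500 points.
Dana's payoff = 56,000 points − 55,500 points = 500 points. All other bidders lose, so their payoff is 0.

Payoffs: Zane 0 points, Hana 0 points, Kira 0 points, Omar 0 points, Dana 500 points, Tara 0 points.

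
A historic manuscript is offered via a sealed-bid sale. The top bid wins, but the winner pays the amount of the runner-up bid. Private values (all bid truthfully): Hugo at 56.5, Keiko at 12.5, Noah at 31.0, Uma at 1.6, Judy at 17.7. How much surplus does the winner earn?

Ordered from highest: Hugo 56.5 > Noah 31.0 > Judy 17.7 > Keiko 12.5 > Uma 1.6.
Hugo wins with the top bid and pays the second-highest, 31.0.
Surplus = 56.5 − 31.0 = 25.5.

25.5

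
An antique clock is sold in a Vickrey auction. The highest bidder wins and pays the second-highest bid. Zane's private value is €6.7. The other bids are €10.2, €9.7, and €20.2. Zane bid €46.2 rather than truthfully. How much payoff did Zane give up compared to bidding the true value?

Payoff forgone: €13.5.

The highest competing bid is €20.2.
Bidding truthfully at €6.7: the top bid is €20.2 (a rival), so Zane loses. Payoff = €0.0.
Bidding €46.2: Zane has the top bid, wins, and pays the second-highest bid €20.2. Payoff = €6.7 − €20.2 = -€13.5.
Regret = truthful payoff − actual payoff = €0.0 − -€13.5 = €13.5.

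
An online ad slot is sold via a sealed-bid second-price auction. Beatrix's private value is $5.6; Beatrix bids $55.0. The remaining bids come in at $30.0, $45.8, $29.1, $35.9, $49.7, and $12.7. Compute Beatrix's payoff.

Highest competing bid: $49.7.
Beatrix's bid $55.0 is the highest overall, so Beatrix wins and pays the second-highest bid, $49.7.
Payoff = value − price = $5.6 − $49.7 = -$44.1.
Overbidding won the item at a price above value — truthful bidding would have avoided this loss.

-$44.1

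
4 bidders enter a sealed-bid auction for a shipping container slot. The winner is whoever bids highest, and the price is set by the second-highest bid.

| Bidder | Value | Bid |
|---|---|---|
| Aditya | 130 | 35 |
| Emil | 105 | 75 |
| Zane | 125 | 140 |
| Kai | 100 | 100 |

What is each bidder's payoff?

Ranking the bids: Zane 140 > Kai 100 > Emil 75 > Aditya 35.
Zane has the top bid and wins; the price is the second-highest bid, 100.
Zane's payoff = 125 − 100 = 25. All other bidders lose, so their payoff is 0.

Aditya 0, Emil 0, Zane 25, Kai 0.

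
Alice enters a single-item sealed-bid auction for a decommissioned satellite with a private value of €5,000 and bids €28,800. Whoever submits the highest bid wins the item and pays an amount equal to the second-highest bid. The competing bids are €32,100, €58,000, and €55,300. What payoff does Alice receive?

Highest competing bid: €58,000.
Alice's bid €28,800 is not the highest, so Alice loses, pays nothing, and earns zero payoff.

€0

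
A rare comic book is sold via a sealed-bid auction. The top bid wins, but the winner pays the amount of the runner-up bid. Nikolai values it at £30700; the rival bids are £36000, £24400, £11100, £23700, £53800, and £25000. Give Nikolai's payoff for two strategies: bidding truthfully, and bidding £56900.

Truthful: £0; alternative: -£23100.

The highest competing bid is £53800.
Bidding truthfully at £30700: the top bid is £53800 (a rival), so Nikolai loses. Payoff = £0.
Bidding £56900: Nikolai has the top bid, wins, and pays the second-highest bid £53800. Payoff = £30700 − £53800 = -£23100.
Deviating from a truthful bid can only lose payoff in a second-price auction — never gain.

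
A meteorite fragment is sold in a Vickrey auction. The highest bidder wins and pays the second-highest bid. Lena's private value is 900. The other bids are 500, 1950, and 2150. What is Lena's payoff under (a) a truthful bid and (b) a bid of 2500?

(a) 0  (b) -1250

The highest competing bid is 2150.
Bidding truthfully at 900: the top bid is 2150 (a rival), so Lena loses. Payoff = 0.
Bidding 2500: Lena has the top bid, wins, and pays the second-highest bid 2150. Payoff = 900 − 2150 = -1250.
This is the dominant-strategy logic: truthful bidding weakly beats any alternative.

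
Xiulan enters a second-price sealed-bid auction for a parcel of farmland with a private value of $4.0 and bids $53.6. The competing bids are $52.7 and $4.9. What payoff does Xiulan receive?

Highest competing bid: $52.7.
Xiulan's bid $53.6 is the highest overall, so Xiulan wins and pays the second-highest bid, $52.7.
Payoff = value − price = $4.0 − $52.7 = -$48.7.
Overbidding won the item at a price above value — truthful bidding would have avoided this loss.

-$48.7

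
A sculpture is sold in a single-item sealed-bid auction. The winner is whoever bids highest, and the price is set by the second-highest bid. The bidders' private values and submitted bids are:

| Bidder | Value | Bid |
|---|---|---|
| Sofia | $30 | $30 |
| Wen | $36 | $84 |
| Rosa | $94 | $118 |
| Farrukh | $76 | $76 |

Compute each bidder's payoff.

Bids in descending order: Rosa $118 > Wen $84 > Farrukh $76 > Sofia $30.
Rosa has the top bid and wins; the price is the second-highest bid, $84.
Rosa's payoff = $94 − $84 = $10. All other bidders lose, so their payoff is 0.

Sofia $0, Wen $0, Rosa $10, Farrukh $0.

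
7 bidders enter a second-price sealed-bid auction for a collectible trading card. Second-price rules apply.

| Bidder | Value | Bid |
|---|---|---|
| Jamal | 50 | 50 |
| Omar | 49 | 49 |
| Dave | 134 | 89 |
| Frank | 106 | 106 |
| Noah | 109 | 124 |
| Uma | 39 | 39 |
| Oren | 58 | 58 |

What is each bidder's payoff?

Payoffs: Jamal 0, Omar 0, Dave 0, Frank 0, Noah 3, Uma 0, Oren 0.

Bids in descending order: Noah 124; Frank 106; Dave 89; Oren 58; Jamal 50; Omar 49; Uma 39.
Noah has the top bid and wins; the price is the second-highest bid, 106.
Noah's payoff = 109 − 106 = 3. All other bidders lose, so their payoff is 0.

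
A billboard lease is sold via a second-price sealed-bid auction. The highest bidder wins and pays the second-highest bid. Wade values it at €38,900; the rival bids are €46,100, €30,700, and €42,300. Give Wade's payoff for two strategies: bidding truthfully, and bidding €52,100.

Truthful: €0; alternative: -€7,200.

The highest competing bid is €46,100.
Bidding truthfully at €38,900: the top bid is €46,100 (a rival), so Wade loses. Payoff = €0.
Bidding €52,100: Wade has the top bid, wins, and pays the second-highest bid €46,100. Payoff = €38,900 − €46,100 = -€7,200.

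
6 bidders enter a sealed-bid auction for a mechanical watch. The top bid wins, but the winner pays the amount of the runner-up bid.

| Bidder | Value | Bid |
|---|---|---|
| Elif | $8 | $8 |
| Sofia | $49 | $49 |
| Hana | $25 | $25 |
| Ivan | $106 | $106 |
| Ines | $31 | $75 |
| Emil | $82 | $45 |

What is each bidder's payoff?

Sorted high to low: Ivan $106; Ines $75; Sofia $49; Emil $45; Hana $25; Elif $8.
Ivan has the top bid and wins; the price is the second-highest bid, $75.
Ivan's payoff = $106 − $75 = $31. All other bidders lose, so their payoff is 0.

Elif $0, Sofia $0, Hana $0, Ivan $31, Ines $0, Emil $0.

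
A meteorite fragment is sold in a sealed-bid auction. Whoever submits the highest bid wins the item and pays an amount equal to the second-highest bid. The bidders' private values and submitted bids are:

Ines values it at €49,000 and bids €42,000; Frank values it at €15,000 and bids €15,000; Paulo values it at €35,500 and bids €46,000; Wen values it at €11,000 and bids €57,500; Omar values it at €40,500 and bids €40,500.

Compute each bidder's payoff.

Ines €0, Frank €0, Paulo €0, Wen -€35,000, Omar €0.

Bids in descending order: Wen €57,500, then Paulo €46,000, then Ines €42,000, then Omar €40,500, then Frank €15,000.
Wen has the top bid and wins; the price is the second-highest bid, €46,000.
Wen's payoff = €11,000 − €46,000 = -€35,000. All other bidders lose, so their payoff is 0.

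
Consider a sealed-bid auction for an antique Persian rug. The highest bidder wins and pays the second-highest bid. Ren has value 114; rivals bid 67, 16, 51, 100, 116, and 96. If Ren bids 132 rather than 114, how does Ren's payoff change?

-2

The highest competing bid is 116.
Bidding truthfully at 114: the top bid is 116 (a rival), so Ren loses. Payoff = 0.
Bidding 132: Ren has the top bid, wins, and pays the second-highest bid 116. Payoff = 114 − 116 = -2.
Change = -2 − 0 = -2.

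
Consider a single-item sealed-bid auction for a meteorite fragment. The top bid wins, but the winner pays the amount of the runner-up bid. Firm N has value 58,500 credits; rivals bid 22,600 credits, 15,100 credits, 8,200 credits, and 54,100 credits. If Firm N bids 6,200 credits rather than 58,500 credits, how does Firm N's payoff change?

Change in payoff: -4,400 credits.

The highest competing bid is 54,100 credits.
Bidding truthfully at 58,500 credits: Firm N has the top bid, wins, and pays the second-highest bid 54,100 credits. Payoff = 58,500 credits − 54,100 credits = 4,400 credits.
Bidding 6,200 credits: the top bid is 54,100 credits (a rival), so Firm N loses. Payoff = 0 credits.
Change = 0 credits − 4,400 credits = -4,400 credits.
Deviating from a truthful bid can only lose payoff in a second-price auction — never gain.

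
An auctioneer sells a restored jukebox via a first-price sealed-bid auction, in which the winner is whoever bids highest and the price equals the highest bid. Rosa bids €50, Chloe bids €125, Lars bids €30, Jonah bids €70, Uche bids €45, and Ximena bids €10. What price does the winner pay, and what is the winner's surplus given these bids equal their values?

The winner pays €125 for a surplus of €0.

Sorted high to low: Chloe €125, then Jonah €70, then Rosa €50, then Uche €45, then Lars €30, then Ximena €10.
Chloe is the highest bidder, so Chloe wins.
Under the first-price rule, the price is the highest bid: €125.
Surplus = €125 − €125 = €0.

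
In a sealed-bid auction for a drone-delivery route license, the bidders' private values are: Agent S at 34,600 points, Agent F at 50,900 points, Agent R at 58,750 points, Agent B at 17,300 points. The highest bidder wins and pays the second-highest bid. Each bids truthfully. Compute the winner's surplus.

Surplus = 7,850 points.

Ranking the bids: Agent R 58,750 points > Agent F 50,900 points > Agent S 34,600 points > Agent B 17,300 points.
Agent R wins with the top bid and pays the second-highest, 50,900 points.
Surplus = 58,750 points − 50,900 points = 7,850 points.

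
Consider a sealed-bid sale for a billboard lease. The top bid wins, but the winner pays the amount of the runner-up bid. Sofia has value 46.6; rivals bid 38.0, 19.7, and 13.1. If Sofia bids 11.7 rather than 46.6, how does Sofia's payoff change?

The highest competing bid is 38.0.
Bidding truthfully at 46.6: Sofia has the top bid, wins, and pays the second-highest bid 38.0. Payoff = 46.6 − 38.0 = 8.6.
Bidding 11.7: the top bid is 38.0 (a rival), so Sofia loses. Payoff = 0.0.
Change = 0.0 − 8.6 = -8.6.
Deviating from a truthful bid can only lose payoff in a second-price auction — never gain.

Payoff change: -8.6.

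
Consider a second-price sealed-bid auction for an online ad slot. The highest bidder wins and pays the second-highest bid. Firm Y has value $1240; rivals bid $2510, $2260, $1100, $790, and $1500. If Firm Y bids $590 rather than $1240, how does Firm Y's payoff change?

$0

The highest competing bid is $2510.
Bidding truthfully at $1240: the top bid is $2510 (a rival), so Firm Y loses. Payoff = $0.
Bidding $590: the top bid is $2510 (a rival), so Firm Y loses. Payoff = $0.
Change = $0 − $0 = $0.
The bid only affects whether you win, not the price — here both bids land on the same side of the top rival bid, so the deviation is payoff-neutral.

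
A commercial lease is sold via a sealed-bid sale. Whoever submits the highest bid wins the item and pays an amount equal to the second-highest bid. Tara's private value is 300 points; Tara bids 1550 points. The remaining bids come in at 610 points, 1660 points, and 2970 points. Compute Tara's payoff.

Highest competing bid: 2970 points.
Tara's bid 1550 points is not the highest, so Tara loses, pays nothing, and earns zero payoff.

0 points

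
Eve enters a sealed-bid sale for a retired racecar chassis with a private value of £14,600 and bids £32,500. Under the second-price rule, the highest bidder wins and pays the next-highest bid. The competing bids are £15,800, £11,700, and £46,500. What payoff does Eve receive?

Highest competing bid: £46,500.
Eve's bid £32,500 is not the highest, so Eve loses, pays nothing, and earns zero payoff.

Payoff = £0.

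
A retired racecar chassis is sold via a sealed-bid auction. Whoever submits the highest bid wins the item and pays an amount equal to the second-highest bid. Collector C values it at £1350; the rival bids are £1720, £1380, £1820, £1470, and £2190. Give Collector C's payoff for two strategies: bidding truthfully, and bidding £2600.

The highest competing bid is £2190.
Bidding truthfully at £1350: the top bid is £2190 (a rival), so Collector C loses. Payoff = £0.
Bidding £2600: Collector C has the top bid, wins, and pays the second-highest bid £2190. Payoff = £1350 − £2190 = -£840.

(a) £0  (b) -£840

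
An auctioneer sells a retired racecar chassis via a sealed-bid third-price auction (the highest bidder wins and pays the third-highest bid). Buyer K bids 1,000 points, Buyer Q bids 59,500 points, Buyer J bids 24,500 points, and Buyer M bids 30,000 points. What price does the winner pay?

Price paid: 24,500 points.

Sorted high to low: Buyer Q 59,500 points; Buyer M 30,000 points; Buyer J 24,500 points; Buyer K 1,000 points.
Buyer Q is the highest bidder, so Buyer Q wins.
Under the third-price rule, the price is the third-highest bid: 24,500 points.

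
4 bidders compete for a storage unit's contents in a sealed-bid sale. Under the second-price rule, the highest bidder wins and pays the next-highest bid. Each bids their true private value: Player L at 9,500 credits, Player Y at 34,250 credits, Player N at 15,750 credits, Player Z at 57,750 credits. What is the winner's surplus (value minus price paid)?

23,500 credits

Ranking the bids: Player Z 57,750 credits > Player Y 34,250 credits > Player N 15,750 credits > Player L 9,500 credits.
Player Z wins with the top bid and pays the second-highest, 34,250 credits.
Surplus = 57,750 credits − 34,250 credits = 23,500 credits.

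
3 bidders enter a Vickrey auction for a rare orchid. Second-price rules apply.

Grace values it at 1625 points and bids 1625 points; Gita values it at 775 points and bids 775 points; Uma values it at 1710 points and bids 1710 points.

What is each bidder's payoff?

Ranking the bids: Uma 1710 points > Grace 1625 points > Gita 775 points.
Uma has the top bid and wins; the price is the second-highest bid, 1625 points.
Uma's payoff = 1710 points − 1625 points = 85 points. All other bidders lose, so their payoff is 0.

Grace 0 points, Gita 0 points, Uma 85 points.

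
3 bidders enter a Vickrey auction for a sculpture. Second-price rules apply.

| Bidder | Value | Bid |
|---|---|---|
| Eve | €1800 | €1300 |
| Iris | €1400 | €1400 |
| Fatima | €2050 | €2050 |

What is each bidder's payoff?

Payoffs: Eve €0, Iris €0, Fatima €650.

Sorted high to low: Fatima €2050, then Iris €1400, then Eve €1300.
Fatima has the top bid and wins; the price is the second-highest bid, €1400.
Fatima's payoff = €2050 − €1400 = €650. All other bidders lose, so their payoff is 0.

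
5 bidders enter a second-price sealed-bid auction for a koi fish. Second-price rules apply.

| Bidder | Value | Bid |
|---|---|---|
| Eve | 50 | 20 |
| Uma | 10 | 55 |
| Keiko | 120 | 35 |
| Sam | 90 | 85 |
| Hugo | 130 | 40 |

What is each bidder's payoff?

Payoffs: Eve 0, Uma 0, Keiko 0, Sam 35, Hugo 0.

Bids in descending order: Sam 85; Uma 55; Hugo 40; Keiko 35; Eve 20.
Sam has the top bid and wins; the price is the second-highest bid, 55.
Sam's payoff = 90 − 55 = 35. All other bidders lose, so their payoff is 0.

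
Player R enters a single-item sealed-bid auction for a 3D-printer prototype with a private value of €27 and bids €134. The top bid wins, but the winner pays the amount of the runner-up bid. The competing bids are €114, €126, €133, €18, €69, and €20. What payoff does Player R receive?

Highest competing bid: €133.
Player R's bid €134 is the highest overall, so Player R wins and pays the second-highest bid, €133.
Payoff = value − price = €27 − €133 = -€106.
Overbidding won the item at a price above value — truthful bidding would have avoided this loss.

Payoff = -€106.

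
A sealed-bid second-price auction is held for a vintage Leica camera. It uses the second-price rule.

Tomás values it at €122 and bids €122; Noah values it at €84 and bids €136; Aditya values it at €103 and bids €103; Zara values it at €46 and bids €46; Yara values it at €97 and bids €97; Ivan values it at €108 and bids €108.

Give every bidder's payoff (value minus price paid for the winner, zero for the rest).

Tomás €0, Noah -€38, Aditya €0, Zara €0, Yara €0, Ivan €0.

Bids in descending order: Noah €136 > Tomás €122 > Ivan €108 > Aditya €103 > Yara €97 > Zara €46.
Noah has the top bid and wins; the price is the second-highest bid, €122.
Noah's payoff = €84 − €122 = -€38. All other bidders lose, so their payoff is 0.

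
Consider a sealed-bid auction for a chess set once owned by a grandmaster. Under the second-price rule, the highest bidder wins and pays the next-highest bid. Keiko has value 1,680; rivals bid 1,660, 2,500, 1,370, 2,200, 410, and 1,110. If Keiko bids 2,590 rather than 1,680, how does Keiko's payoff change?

-820

The highest competing bid is 2,500.
Bidding truthfully at 1,680: the top bid is 2,500 (a rival), so Keiko loses. Payoff = 0.
Bidding 2,590: Keiko has the top bid, wins, and pays the second-highest bid 2,500. Payoff = 1,680 − 2,500 = -820.
Change = -820 − 0 = -820.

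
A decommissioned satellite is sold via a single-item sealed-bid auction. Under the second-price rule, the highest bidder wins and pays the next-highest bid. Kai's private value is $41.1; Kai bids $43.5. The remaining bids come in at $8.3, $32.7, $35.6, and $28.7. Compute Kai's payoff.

Kai's payoff: $5.5.

Highest competing bid: $35.6.
Kai's bid $43.5 is the highest overall, so Kai wins and pays the second-highest bid, $35.6.
Payoff = value − price = $41.1 − $35.6 = $5.5.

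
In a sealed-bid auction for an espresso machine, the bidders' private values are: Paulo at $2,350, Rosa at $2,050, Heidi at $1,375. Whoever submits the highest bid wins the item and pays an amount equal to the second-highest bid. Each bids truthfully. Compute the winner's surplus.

$300

Sorted high to low: Paulo $2,350, then Rosa $2,050, then Heidi $1,375.
Paulo wins with the top bid and pays the second-highest, $2,050.
Surplus = $2,350 − $2,050 = $300.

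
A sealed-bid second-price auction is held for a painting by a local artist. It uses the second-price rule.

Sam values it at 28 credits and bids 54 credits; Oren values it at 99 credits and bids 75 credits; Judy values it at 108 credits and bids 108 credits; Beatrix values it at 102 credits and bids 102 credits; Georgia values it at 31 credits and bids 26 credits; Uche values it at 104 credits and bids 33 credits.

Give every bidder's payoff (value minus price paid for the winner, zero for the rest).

Payoffs: Sam 0 credits, Oren 0 credits, Judy 6 credits, Beatrix 0 credits, Georgia 0 credits, Uche 0 credits.

Ordered from highest: Judy 108 credits > Beatrix 102 credits > Oren 75 credits > Sam 54 credits > Uche 33 credits > Georgia 26 credits.
Judy has the top bid and wins; the price is the second-highest bid, 102 credits.
Judy's payoff = 108 credits − 102 credits = 6 credits. All other bidders lose, so their payoff is 0.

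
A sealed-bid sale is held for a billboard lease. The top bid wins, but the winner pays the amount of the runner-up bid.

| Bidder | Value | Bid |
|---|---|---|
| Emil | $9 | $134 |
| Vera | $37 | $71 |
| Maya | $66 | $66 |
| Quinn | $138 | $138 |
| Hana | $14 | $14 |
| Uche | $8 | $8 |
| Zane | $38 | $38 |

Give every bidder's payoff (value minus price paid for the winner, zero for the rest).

Sorted high to low: Quinn $138; Emil $134; Vera $71; Maya $66; Zane $38; Hana $14; Uche $8.
Quinn has the top bid and wins; the price is the second-highest bid, $134.
Quinn's payoff = $138 − $134 = $4. All other bidders lose, so their payoff is 0.

Emil $0, Vera $0, Maya $0, Quinn $4, Hana $0, Uche $0, Zane $0.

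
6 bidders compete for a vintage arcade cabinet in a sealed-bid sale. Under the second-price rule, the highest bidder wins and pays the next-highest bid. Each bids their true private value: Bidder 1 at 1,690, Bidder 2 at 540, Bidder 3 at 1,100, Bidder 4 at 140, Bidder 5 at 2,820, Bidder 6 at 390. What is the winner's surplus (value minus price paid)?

Bids in descending order: Bidder 5 2,820; Bidder 1 1,690; Bidder 3 1,100; Bidder 2 540; Bidder 6 390; Bidder 4 140.
Bidder 5 wins with the top bid and pays the second-highest, 1,690.
Surplus = 2,820 − 1,690 = 1,130.

Winner's surplus: 1,130.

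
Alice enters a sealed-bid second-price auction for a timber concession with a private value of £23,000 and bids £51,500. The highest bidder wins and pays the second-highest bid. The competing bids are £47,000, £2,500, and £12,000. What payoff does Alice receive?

-£24,000

Highest competing bid: £47,000.
Alice's bid £51,500 is the highest overall, so Alice wins and pays the second-highest bid, £47,000.
Payoff = value − price = £23,000 − £47,000 = -£24,000.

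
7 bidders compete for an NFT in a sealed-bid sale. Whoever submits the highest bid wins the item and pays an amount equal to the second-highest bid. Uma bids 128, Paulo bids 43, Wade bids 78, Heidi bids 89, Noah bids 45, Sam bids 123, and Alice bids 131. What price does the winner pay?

128

Sorted high to low: Alice 131, then Uma 128, then Sam 123, then Heidi 89, then Wade 78, then Noah 45, then Paulo 43.
Alice has the highest bid, so Alice wins.
The second-highest bid is 128, so that is what Alice pays.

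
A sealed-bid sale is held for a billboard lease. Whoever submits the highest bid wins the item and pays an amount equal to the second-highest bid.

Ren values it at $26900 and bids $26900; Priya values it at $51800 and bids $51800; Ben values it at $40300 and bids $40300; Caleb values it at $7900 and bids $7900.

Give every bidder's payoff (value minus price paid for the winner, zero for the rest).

Ren $0, Priya $11500, Ben $0, Caleb $0.

Sorted high to low: Priya $51800 > Ben $40300 > Ren $26900 > Caleb $7900.
Priya has the top bid and wins; the price is the second-highest bid, $40300.
Priya's payoff = $51800 − $40300 = $11500. All other bidders lose, so their payoff is 0.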